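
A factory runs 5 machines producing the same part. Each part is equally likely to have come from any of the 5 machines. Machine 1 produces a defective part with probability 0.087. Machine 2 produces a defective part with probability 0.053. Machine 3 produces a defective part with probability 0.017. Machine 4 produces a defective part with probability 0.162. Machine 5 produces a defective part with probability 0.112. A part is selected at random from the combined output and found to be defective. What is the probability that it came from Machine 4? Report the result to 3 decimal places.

Posterior probability ≈ 0.376

P(defective|M1) = 0.087; P(defective|M2) = 0.053; P(defective|M3) = 0.017; P(defective|M4) = 0.162; P(defective|M5) = 0.112.
Prior × likelihood for each source: 0.2·0.087=0.01740, 0.2·0.053=0.01060, 0.2·0.017=0.003400, 0.2·0.162=0.03240, 0.2·0.112=0.02240. Summing gives P(defective) = 0.086200.
P(Machine 4 | defective) = 0.03240 / 0.086200 = 0.376.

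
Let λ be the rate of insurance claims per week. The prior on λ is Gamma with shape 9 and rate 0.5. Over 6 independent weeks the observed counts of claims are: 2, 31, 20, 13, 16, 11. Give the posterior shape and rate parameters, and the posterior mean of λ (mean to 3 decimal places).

The Poisson likelihood adds the total count to the shape and the number of exposure periods to the rate. Here ∑xᵢ = 93 and n = 6, so shape 9→102 and rate 0.5→6.5.
E[λ | data] = 102/6.5 = 15.692.

Posterior: Gamma(shape=102, rate=6.5); mean ≈ 15.692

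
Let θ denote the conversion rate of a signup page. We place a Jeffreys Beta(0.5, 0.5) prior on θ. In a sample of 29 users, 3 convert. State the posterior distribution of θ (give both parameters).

Posterior: Beta(3.5, 26.5)

Observing 3 successes and 26 failures updates Beta(0.5, 0.5) by adding the success and failure counts to the two shape parameters: α = 0.5+3 = 3.5, β = 0.5+26 = 26.5.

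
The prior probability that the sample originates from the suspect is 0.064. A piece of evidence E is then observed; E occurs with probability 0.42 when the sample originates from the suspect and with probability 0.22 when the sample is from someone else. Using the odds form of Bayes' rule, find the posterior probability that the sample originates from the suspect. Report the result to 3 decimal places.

Prior odds = 0.064/(1−0.064) = 0.068376. In log-odds, ln(0.068376) = -2.6827.
Add log likelihood ratio: ln(1.9091) = 0.64663.
Posterior log-odds = -2.0361, so posterior odds = exp(-2.0361) = 0.13054. Converting, P(H|E) = 0.13054/1.1305 = 0.115.

Posterior probability ≈ 0.115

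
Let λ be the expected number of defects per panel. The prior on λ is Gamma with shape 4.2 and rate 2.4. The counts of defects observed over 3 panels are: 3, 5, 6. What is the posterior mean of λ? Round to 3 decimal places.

Posterior mean ≈ 3.370

Total count ∑xᵢ = 14 over n = 3 panels.
Gamma is conjugate to the Poisson likelihood: posterior is Gamma(shape = 4.2+14 = 18.2, rate = 2.4+3 = 5.4).
E[λ | data] = 18.2/5.4 = 3.370.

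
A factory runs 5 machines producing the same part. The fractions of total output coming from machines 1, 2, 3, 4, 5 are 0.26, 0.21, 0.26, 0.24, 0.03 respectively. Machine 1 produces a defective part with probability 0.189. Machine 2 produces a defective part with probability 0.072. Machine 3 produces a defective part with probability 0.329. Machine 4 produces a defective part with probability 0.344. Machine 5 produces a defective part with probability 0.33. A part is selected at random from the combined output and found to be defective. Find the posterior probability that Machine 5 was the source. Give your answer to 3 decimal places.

Posterior probability ≈ 0.041

Tabulate prior·likelihood by source: [1] prior 0.26, lik 0.189, product 0.04914; [2] prior 0.21, lik 0.072, product 0.01512; [3] prior 0.26, lik 0.329, product 0.08554; [4] prior 0.24, lik 0.344, product 0.08256; [5] prior 0.03, lik 0.33, product 0.009900.
Normalizing constant = 0.24226; the posterior for Machine 5 is its product over the sum, 0.009900/0.24226 = 0.041.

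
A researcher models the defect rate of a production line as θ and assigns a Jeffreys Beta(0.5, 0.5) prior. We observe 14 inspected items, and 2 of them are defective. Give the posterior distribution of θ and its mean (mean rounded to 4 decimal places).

Posterior: Beta(2.5, 12.5); mean ≈ 0.1667

The binomial likelihood is conjugate to the Beta prior: with 2 successes and 12 failures, the posterior is Beta(0.5+2, 0.5+12) = Beta(2.5, 12.5).
Posterior mean = α/(α+β) = 2.5/15 = 0.1667.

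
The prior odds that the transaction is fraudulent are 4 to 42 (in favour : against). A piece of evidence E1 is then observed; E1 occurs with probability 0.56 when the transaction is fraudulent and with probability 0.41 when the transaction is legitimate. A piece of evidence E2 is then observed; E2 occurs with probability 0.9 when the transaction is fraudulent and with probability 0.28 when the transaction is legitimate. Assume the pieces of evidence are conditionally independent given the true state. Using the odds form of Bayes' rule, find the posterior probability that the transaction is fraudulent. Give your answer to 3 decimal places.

Prior odds = 4/42 = 0.095238. In log-odds, ln(0.095238) = -2.3514.
Add log likelihood ratios: ln(1.3659) + ln(3.2143) = 1.4794.
Posterior log-odds = -0.87199, so posterior odds = exp(-0.87199) = 0.41812. Converting, P(H|E) = 0.41812/1.4181 = 0.295.

Posterior probability ≈ 0.295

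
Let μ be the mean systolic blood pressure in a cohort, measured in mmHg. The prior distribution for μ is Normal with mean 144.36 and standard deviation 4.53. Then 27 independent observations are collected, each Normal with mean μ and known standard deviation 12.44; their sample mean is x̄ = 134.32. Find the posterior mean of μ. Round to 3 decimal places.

With known σ, the Normal prior is conjugate. Weight on the data is w = (n/σ²)/(n/σ² + 1/τ₀²) = 0.174471/(0.174471+0.0487308) = 0.78167.
Posterior mean = w·x̄ + (1−w)·μ₀ = 0.78167·134.32 + 0.21833·144.36 = 136.512.

Posterior mean ≈ 136.512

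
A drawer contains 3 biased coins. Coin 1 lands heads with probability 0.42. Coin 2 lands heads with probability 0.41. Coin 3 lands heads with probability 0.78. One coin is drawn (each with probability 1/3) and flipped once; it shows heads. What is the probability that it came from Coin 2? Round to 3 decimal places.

Tabulate prior·likelihood by source: [1] prior 0.333333, lik 0.42, product 0.1400; [2] prior 0.333333, lik 0.41, product 0.1367; [3] prior 0.333333, lik 0.78, product 0.2600.
Normalizing constant = 0.53667; the posterior for Coin 2 is its product over the sum, 0.1367/0.53667 = 0.255.

Posterior probability ≈ 0.255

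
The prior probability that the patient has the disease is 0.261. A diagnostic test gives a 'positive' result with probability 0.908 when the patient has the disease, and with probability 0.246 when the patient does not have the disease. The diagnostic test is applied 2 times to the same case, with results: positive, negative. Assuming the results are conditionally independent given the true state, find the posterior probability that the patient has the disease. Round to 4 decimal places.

Posterior P(H) ≈ 0.1372

Let H be the event that the patient has the disease; start with P(H) = 0.261. P('positive'|H) = 0.908, P('positive'|¬H) = 0.246.
Update on result 1 ('positive'): P(H) ← 0.908·0.2610 / (0.908·0.2610 + 0.246·0.7390) = 0.23699/0.41878 = 0.5659.
Update on result 2 ('negative'): P(H) ← 0.092·0.5659 / (0.092·0.5659 + 0.754·0.4341) = 0.052063/0.37938 = 0.1372.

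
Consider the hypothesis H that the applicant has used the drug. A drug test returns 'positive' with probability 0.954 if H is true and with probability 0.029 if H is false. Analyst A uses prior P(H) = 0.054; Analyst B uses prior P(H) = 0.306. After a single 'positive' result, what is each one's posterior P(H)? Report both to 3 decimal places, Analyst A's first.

P('+'|H) = 0.954, P('+'|¬H) = 0.029.
Analyst A: numerator 0.954·0.054 = 0.051516; evidence = 0.051516+0.029·0.946 = 0.078950; posterior = 0.653.
Analyst B: numerator 0.954·0.306 = 0.29192; evidence = 0.29192+0.029·0.694 = 0.31205; posterior = 0.936.

Analyst A: 0.653; Analyst B: 0.936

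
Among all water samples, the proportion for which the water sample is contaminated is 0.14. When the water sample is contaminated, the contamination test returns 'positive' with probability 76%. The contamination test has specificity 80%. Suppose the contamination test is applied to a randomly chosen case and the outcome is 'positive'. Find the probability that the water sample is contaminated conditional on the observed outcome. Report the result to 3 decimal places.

P(H | E) ≈ 0.382

Write H for 'the water sample is contaminated'. Prior odds H:¬H = 0.14/0.86 = 0.16279. For the 'positive' outcome, the likelihood ratio is 0.76/0.2 = 3.8000.
Posterior odds = 0.16279 × 3.8000 = 0.61860, so P(H|E) = 0.61860/(1+0.61860) = 0.382.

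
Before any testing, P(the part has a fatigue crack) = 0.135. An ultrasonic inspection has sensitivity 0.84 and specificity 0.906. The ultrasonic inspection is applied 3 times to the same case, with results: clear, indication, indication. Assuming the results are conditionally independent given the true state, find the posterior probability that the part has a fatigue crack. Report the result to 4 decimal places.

Posterior P(H) ≈ 0.6876

With H the event that the part has a fatigue crack, the joint likelihood of the observed sequence is P(data|H) = 0.16·0.84·0.84 = 0.11290 and P(data|¬H) = 0.906·0.094·0.094 = 0.0080054.
Bayes: P(H|data) = 0.135·0.11290 / (0.135·0.11290 + 0.865·0.0080054) = 0.015241/0.022166 = 0.6876.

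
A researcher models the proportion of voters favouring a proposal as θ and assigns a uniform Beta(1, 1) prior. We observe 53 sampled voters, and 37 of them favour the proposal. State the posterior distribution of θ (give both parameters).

Posterior: Beta(38, 17)

The binomial likelihood is conjugate to the Beta prior: with 37 successes and 16 failures, the posterior is Beta(1+37, 1+16) = Beta(38, 17).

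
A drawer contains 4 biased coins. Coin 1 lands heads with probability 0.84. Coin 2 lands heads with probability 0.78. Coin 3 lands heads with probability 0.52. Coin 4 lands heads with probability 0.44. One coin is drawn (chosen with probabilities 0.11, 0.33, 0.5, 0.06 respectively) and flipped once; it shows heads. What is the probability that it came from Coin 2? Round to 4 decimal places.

P(heads|C1) = 0.84; P(heads|C2) = 0.78; P(heads|C3) = 0.52; P(heads|C4) = 0.44.
Prior × likelihood for each source: 0.11·0.84=0.09240, 0.33·0.78=0.2574, 0.5·0.52=0.2600, 0.06·0.44=0.02640. Summing gives P(heads) = 0.63620.
P(Coin 2 | heads) = 0.2574 / 0.63620 = 0.4046.

Posterior probability ≈ 0.4046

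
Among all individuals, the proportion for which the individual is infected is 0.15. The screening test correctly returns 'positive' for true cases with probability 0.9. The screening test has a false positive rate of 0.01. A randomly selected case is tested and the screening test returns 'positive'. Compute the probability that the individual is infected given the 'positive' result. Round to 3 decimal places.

P(H | E) ≈ 0.941

Let H be the event that the individual is infected. P(H) = 0.15, so P(¬H) = 0.85. With E the 'positive' result, P(E|H) = 0.9 and P(E|¬H) = 0.01.
P(E) = 0.9·0.15 + 0.01·0.85 = 0.13500 + 0.0085000 = 0.14350.
By Bayes' theorem, P(H|E) = 0.13500 / 0.14350 = 0.941.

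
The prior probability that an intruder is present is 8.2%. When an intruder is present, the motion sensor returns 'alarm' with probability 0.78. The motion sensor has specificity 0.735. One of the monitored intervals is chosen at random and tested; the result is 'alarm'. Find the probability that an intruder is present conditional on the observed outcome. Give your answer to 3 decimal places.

Let H be the event that an intruder is present. P(H) = 0.082, so P(¬H) = 0.918. With E the 'alarm' result, P(E|H) = 0.78 and P(E|¬H) = 0.265.
P(E) = 0.78·0.082 + 0.265·0.918 = 0.063960 + 0.24327 = 0.30723.
By Bayes' theorem, P(H|E) = 0.063960 / 0.30723 = 0.208.

P(H | E) ≈ 0.208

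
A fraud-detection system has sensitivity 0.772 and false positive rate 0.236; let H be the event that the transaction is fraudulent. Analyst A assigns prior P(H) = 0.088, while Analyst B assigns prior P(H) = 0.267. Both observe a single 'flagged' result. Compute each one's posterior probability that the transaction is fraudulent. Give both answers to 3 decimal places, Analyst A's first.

Analyst A: 0.240; Analyst B: 0.544

The likelihood ratio for a 'flagged' result is 0.772/0.236 = 3.2712.
Analyst A: prior odds 0.088/0.912 = 0.096491; posterior odds 0.31564; posterior probability 0.240.
Analyst B: prior odds 0.267/0.733 = 0.36426; posterior odds 1.1916; posterior probability 0.544.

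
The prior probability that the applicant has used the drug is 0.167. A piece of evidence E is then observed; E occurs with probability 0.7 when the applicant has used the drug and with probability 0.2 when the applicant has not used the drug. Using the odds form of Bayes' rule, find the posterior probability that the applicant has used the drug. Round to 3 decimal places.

Prior odds = 0.167/(1−0.167) = 0.20048.
Likelihood ratio for E = 0.7/0.2 = 3.5000.
Posterior odds = prior odds × LR = 0.70168.
Posterior probability = odds/(1+odds) = 0.70168/1.7017 = 0.412.

Posterior probability ≈ 0.412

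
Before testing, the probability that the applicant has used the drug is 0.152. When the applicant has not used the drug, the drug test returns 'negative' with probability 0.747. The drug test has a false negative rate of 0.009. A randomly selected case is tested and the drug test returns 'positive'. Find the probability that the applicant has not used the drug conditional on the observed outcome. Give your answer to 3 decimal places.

Let H be the event that the applicant has used the drug. P(H) = 0.152, so P(¬H) = 0.848. With E the 'positive' result, P(E|H) = 0.991 and P(E|¬H) = 0.253.
P(E) = 0.991·0.152 + 0.253·0.848 = 0.15063 + 0.21454 = 0.36518.
By Bayes' theorem, P(H|E) = 0.15063 / 0.36518 = 0.412. Hence P(¬H|E) = 1 − 0.412 = 0.588.

P(¬H | E) ≈ 0.588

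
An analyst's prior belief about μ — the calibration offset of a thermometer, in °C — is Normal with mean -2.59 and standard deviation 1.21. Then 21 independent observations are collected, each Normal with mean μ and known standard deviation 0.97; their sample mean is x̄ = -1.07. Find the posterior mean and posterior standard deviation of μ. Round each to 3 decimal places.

Prior precision 1/τ₀² = 1/1.21² = 0.683013; data precision n/σ² = 21/0.97² = 22.3191.
Posterior precision = 0.683013 + 22.3191 = 23.0021, giving posterior SD = 1/√23.0021 = 0.209.
Posterior mean = (0.683013·-2.59 + 22.3191·-1.07) / 23.0021 = -1.115.

Posterior mean ≈ -1.115; posterior SD ≈ 0.209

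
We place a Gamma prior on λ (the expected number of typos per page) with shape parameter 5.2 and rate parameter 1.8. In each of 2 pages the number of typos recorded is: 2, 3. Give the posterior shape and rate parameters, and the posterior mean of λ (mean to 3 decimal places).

The Poisson likelihood adds the total count to the shape and the number of exposure periods to the rate. Here ∑xᵢ = 5 and n = 2, so shape 5.2→10.2 and rate 1.8→3.8.
E[λ | data] = 10.2/3.8 = 2.684.

Posterior: Gamma(shape=10.2, rate=3.8); mean ≈ 2.684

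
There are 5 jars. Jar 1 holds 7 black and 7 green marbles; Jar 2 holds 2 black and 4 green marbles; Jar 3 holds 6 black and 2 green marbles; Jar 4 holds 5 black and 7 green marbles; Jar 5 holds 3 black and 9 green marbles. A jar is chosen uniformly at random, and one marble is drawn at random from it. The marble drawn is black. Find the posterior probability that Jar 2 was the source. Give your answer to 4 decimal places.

P(black|Jar 1) = 0.5; P(black|Jar 2) = 0.3333; P(black|Jar 3) = 0.75; P(black|Jar 4) = 0.4167; P(black|Jar 5) = 0.25.
Prior × likelihood for each source: 0.2·0.5=0.1000, 0.2·0.3333=0.06667, 0.2·0.75=0.1500, 0.2·0.4167=0.08333, 0.2·0.25=0.05000. Summing gives P(black) = 0.45000.
P(Jar 2 | black) = 0.06667 / 0.45000 = 0.1481.

Posterior probability ≈ 0.1481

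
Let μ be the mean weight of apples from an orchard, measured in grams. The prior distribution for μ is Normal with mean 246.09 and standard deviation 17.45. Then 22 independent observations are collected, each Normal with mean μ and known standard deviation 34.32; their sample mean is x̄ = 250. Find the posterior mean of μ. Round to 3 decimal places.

Posterior mean ≈ 249.415

Prior precision 1/τ₀² = 1/17.45² = 0.00328405; data precision n/σ² = 22/34.32² = 0.0186779.
Posterior precision = 0.00328405 + 0.0186779 = 0.0219619.
Posterior mean = (0.00328405·246.09 + 0.0186779·250) / 0.0219619 = 249.415.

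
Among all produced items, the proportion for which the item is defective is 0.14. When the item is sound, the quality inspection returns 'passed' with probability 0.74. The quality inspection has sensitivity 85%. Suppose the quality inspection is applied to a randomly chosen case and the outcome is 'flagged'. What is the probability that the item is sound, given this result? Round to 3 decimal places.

P(¬H | E) ≈ 0.653

Write H for 'the item is defective'. Prior odds H:¬H = 0.14/0.86 = 0.16279. For the 'flagged' outcome, the likelihood ratio is 0.85/0.26 = 3.2692.
Posterior odds = 0.16279 × 3.2692 = 0.53220, so P(H|E) = 0.53220/(1+0.53220) = 0.347. Then P(¬H|E) = 1 − 0.347 = 0.653.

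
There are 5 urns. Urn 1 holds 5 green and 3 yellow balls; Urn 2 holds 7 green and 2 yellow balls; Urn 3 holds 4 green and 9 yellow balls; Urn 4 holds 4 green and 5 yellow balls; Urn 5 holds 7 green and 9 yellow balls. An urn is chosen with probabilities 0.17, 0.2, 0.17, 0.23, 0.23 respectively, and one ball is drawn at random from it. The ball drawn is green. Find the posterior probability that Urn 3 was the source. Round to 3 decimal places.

Posterior probability ≈ 0.101

P(green|Urn 1) = 0.625; P(green|Urn 2) = 0.7778; P(green|Urn 3) = 0.3077; P(green|Urn 4) = 0.4444; P(green|Urn 5) = 0.4375.
Prior × likelihood for each source: 0.17·0.625=0.1063, 0.2·0.7778=0.1556, 0.17·0.3077=0.05231, 0.23·0.4444=0.1022, 0.23·0.4375=0.1006. Summing gives P(green) = 0.51696.
P(Urn 3 | green) = 0.05231 / 0.51696 = 0.101.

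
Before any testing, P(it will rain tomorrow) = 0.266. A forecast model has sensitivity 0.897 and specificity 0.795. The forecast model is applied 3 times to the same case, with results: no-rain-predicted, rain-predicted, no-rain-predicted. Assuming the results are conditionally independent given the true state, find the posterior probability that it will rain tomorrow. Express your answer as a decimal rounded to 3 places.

Posterior P(H) ≈ 0.026

With H the event that it will rain tomorrow, the joint likelihood of the observed sequence is P(data|H) = 0.103·0.897·0.103 = 0.0095163 and P(data|¬H) = 0.795·0.205·0.795 = 0.12957.
Bayes: P(H|data) = 0.266·0.0095163 / (0.266·0.0095163 + 0.734·0.12957) = 0.0025313/0.097632 = 0.0259.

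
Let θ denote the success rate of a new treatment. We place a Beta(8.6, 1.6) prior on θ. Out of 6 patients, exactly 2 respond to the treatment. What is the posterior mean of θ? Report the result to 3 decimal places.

Posterior mean ≈ 0.654

The binomial likelihood is conjugate to the Beta prior: with 2 successes and 4 failures, the posterior is Beta(8.6+2, 1.6+4) = Beta(10.6, 5.6).
E[θ | data] = 10.6/(10.6+5.6) = 0.654.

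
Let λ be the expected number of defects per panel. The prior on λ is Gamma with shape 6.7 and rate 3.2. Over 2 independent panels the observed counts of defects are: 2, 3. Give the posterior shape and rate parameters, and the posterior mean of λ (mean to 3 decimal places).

Total count ∑xᵢ = 5 over n = 2 panels.
Gamma is conjugate to the Poisson likelihood: posterior is Gamma(shape = 6.7+5 = 11.7, rate = 3.2+2 = 5.2).
Posterior mean = shape/rate = 11.7/5.2 = 2.250.

Posterior: Gamma(shape=11.7, rate=5.2); mean ≈ 2.250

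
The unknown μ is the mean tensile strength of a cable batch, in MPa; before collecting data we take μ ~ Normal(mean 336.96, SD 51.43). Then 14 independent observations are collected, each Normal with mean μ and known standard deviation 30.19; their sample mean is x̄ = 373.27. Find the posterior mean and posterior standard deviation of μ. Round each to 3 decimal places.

Posterior mean ≈ 372.398; posterior SD ≈ 7.971

With known σ, the Normal prior is conjugate. Weight on the data is w = (n/σ²)/(n/σ² + 1/τ₀²) = 0.0153604/(0.0153604+0.00037807) = 0.97598.
Posterior mean = w·x̄ + (1−w)·μ₀ = 0.97598·373.27 + 0.024022·336.96 = 372.398. Posterior variance = 1/(0.0153604+0.00037807) = 63.5387, so SD = 7.971.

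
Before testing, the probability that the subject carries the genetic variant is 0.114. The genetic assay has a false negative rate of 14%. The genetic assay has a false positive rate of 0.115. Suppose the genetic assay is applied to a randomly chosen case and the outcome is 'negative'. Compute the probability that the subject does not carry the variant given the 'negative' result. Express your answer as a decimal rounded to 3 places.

P(¬H | E) ≈ 0.980

Write H for 'the subject carries the genetic variant'. Prior odds H:¬H = 0.114/0.886 = 0.12867. For the 'negative' outcome, the likelihood ratio is 0.14/0.885 = 0.15819.
Posterior odds = 0.12867 × 0.15819 = 0.020354, so P(H|E) = 0.020354/(1+0.020354) = 0.020. Then P(¬H|E) = 1 − 0.020 = 0.980.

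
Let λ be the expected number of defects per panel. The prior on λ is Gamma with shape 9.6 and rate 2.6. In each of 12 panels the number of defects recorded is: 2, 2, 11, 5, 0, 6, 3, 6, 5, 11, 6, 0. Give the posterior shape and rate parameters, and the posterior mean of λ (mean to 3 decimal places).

Posterior: Gamma(shape=66.6, rate=14.6); mean ≈ 4.562

The Poisson likelihood adds the total count to the shape and the number of exposure periods to the rate. Here ∑xᵢ = 57 and n = 12, so shape 9.6→66.6 and rate 2.6→14.6.
Posterior mean = shape/rate = 66.6/14.6 = 4.562.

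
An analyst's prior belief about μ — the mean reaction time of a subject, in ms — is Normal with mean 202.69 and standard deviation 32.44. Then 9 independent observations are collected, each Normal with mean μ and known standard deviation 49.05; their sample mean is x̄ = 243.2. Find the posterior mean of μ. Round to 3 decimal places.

Posterior mean ≈ 234.994

Prior precision 1/τ₀² = 1/32.44² = 0.00095025; data precision n/σ² = 9/49.05² = 0.00374080.
Posterior precision = 0.00095025 + 0.00374080 = 0.00469105.
Posterior mean = (0.00095025·202.69 + 0.00374080·243.2) / 0.00469105 = 234.994.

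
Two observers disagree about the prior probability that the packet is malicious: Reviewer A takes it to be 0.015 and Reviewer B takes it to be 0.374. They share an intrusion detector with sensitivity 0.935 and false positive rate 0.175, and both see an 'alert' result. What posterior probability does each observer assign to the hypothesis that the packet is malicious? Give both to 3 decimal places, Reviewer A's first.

Reviewer A: 0.075; Reviewer B: 0.761

The likelihood ratio for an 'alert' result is 0.935/0.175 = 5.3429.
Reviewer A: prior odds 0.015/0.985 = 0.015228; posterior odds 0.081363; posterior probability 0.075.
Reviewer B: prior odds 0.374/0.626 = 0.59744; posterior odds 3.1921; posterior probability 0.761.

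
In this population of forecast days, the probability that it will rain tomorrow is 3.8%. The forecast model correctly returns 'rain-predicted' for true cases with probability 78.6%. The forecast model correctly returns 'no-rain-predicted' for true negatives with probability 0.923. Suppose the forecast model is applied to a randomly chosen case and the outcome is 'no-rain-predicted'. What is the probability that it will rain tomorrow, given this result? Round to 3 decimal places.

Write H for 'it will rain tomorrow'. Prior odds H:¬H = 0.038/0.962 = 0.039501. For the 'no-rain-predicted' outcome, the likelihood ratio is 0.214/0.923 = 0.23185.
Posterior odds = 0.039501 × 0.23185 = 0.0091584, so P(H|E) = 0.0091584/(1+0.0091584) = 0.009.

P(H | E) ≈ 0.009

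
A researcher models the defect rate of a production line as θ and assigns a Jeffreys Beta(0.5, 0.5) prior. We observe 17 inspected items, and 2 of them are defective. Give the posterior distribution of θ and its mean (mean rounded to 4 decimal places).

The binomial likelihood is conjugate to the Beta prior: with 2 successes and 15 failures, the posterior is Beta(0.5+2, 0.5+15) = Beta(2.5, 15.5).
E[θ | data] = 2.5/(2.5+15.5) = 0.1389.

Posterior: Beta(2.5, 15.5); mean ≈ 0.1389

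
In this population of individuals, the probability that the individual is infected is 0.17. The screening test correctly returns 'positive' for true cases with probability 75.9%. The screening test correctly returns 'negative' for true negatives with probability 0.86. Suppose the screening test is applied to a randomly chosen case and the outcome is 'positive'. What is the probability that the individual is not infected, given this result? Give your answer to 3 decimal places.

Write H for 'the individual is infected'. Prior odds H:¬H = 0.17/0.83 = 0.20482. For the 'positive' outcome, the likelihood ratio is 0.759/0.14 = 5.4214.
Posterior odds = 0.20482 × 5.4214 = 1.1104, so P(H|E) = 1.1104/(1+1.1104) = 0.526. Then P(¬H|E) = 1 − 0.526 = 0.474.

P(¬H | E) ≈ 0.474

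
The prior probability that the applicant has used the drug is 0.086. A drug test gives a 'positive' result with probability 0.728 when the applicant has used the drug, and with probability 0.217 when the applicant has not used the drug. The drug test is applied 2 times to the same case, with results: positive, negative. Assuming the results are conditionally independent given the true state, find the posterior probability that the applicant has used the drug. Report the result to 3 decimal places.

With H the event that the applicant has used the drug, the joint likelihood of the observed sequence is P(data|H) = 0.728·0.272 = 0.19802 and P(data|¬H) = 0.217·0.783 = 0.16991.
Bayes: P(H|data) = 0.086·0.19802 / (0.086·0.19802 + 0.914·0.16991) = 0.017029/0.17233 = 0.0988.

Posterior P(H) ≈ 0.099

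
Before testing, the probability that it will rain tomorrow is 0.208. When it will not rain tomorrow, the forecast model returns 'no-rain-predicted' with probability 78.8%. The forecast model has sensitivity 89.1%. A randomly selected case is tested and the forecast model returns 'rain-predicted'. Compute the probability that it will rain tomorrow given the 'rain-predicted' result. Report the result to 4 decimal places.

Let H be the event that it will rain tomorrow. P(H) = 0.208, so P(¬H) = 0.792. With E the 'rain-predicted' result, P(E|H) = 0.891 and P(E|¬H) = 0.212.
P(E) = 0.891·0.208 + 0.212·0.792 = 0.18533 + 0.16790 = 0.35323.
By Bayes' theorem, P(H|E) = 0.18533 / 0.35323 = 0.5247.

P(H | E) ≈ 0.5247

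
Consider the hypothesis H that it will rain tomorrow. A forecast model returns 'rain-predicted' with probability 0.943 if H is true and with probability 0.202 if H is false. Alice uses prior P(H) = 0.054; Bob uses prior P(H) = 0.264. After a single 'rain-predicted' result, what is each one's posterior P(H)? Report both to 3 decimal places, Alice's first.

The likelihood ratio for a 'rain-predicted' result is 0.943/0.202 = 4.6683.
Alice: prior odds 0.054/0.946 = 0.057082; posterior odds 0.26648; posterior probability 0.210.
Bob: prior odds 0.264/0.736 = 0.35870; posterior odds 1.6745; posterior probability 0.626.

Alice: 0.210; Bob: 0.626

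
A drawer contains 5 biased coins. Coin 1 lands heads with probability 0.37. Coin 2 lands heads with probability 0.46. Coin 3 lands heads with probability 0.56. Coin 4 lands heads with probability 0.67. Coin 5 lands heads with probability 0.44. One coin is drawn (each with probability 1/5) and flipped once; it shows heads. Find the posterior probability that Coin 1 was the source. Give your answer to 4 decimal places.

Tabulate prior·likelihood by source: [1] prior 0.2, lik 0.37, product 0.07400; [2] prior 0.2, lik 0.46, product 0.09200; [3] prior 0.2, lik 0.56, product 0.1120; [4] prior 0.2, lik 0.67, product 0.1340; [5] prior 0.2, lik 0.44, product 0.08800.
Normalizing constant = 0.50000; the posterior for Coin 1 is its product over the sum, 0.07400/0.50000 = 0.1480.

Posterior probability ≈ 0.1480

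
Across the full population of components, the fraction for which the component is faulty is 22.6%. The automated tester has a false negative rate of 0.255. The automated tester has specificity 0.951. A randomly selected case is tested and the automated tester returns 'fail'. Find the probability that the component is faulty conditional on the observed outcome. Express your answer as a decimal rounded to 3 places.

Let H be the event that the component is faulty. P(H) = 0.226, so P(¬H) = 0.774. With E the 'fail' result, P(E|H) = 0.745 and P(E|¬H) = 0.049.
P(E) = 0.745·0.226 + 0.049·0.774 = 0.16837 + 0.037926 = 0.20630.
By Bayes' theorem, P(H|E) = 0.16837 / 0.20630 = 0.816.

P(H | E) ≈ 0.816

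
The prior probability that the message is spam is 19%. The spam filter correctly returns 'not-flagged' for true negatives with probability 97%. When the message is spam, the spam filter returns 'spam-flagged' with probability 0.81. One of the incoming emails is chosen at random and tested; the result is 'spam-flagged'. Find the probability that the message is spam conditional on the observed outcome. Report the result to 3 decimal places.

P(H | E) ≈ 0.864

Write H for 'the message is spam'. Prior odds H:¬H = 0.19/0.81 = 0.23457. For the 'spam-flagged' outcome, the likelihood ratio is 0.81/0.03 = 27.000.
Posterior odds = 0.23457 × 27.000 = 6.3333, so P(H|E) = 6.3333/(1+6.3333) = 0.864.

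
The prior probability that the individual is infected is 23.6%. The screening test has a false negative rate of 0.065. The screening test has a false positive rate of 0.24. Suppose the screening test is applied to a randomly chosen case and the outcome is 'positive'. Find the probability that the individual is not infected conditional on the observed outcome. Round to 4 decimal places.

P(¬H | E) ≈ 0.4538

Write H for 'the individual is infected'. Prior odds H:¬H = 0.236/0.764 = 0.30890. For the 'positive' outcome, the likelihood ratio is 0.935/0.24 = 3.8958.
Posterior odds = 0.30890 × 3.8958 = 1.2034, so P(H|E) = 1.2034/(1+1.2034) = 0.5462. Then P(¬H|E) = 1 − 0.5462 = 0.4538.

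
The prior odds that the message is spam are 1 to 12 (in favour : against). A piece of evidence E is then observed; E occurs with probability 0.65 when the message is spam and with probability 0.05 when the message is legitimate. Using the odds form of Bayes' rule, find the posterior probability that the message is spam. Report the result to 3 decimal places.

Posterior probability ≈ 0.520

Prior odds = 1/12 = 0.083333. In log-odds, ln(0.083333) = -2.4849.
Add log likelihood ratio: ln(13.000) = 2.5649.
Posterior log-odds = 0.080043, so posterior odds = exp(0.080043) = 1.0833. Converting, P(H|E) = 1.0833/2.0833 = 0.520.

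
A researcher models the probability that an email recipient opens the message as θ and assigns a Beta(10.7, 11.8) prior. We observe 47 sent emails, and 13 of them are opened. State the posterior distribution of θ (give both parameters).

Posterior: Beta(23.7, 45.8)

Observing 13 successes and 34 failures updates Beta(10.7, 11.8) by adding the success and failure counts to the two shape parameters: α = 10.7+13 = 23.7, β = 11.8+34 = 45.8.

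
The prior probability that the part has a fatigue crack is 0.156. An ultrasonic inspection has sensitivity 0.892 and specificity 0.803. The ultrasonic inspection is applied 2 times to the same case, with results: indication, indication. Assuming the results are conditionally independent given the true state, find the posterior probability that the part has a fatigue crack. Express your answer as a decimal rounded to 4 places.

Posterior P(H) ≈ 0.7912

Let H be the event that the part has a fatigue crack; start with P(H) = 0.156. P('indication'|H) = 0.892, P('indication'|¬H) = 0.197.
Update on result 1 ('indication'): P(H) ← 0.892·0.1560 / (0.892·0.1560 + 0.197·0.8440) = 0.13915/0.30542 = 0.4556.
Update on result 2 ('indication'): P(H) ← 0.892·0.4556 / (0.892·0.4556 + 0.197·0.5444) = 0.40640/0.51365 = 0.7912.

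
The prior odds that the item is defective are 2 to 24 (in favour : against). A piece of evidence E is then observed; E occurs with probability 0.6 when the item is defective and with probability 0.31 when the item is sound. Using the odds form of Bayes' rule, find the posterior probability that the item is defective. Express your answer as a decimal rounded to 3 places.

Posterior probability ≈ 0.139

Prior odds = 2/24 = 0.083333. In log-odds, ln(0.083333) = -2.4849.
Add log likelihood ratio: ln(1.9355) = 0.66036.
Posterior log-odds = -1.8245, so posterior odds = exp(-1.8245) = 0.16129. Converting, P(H|E) = 0.16129/1.1613 = 0.139.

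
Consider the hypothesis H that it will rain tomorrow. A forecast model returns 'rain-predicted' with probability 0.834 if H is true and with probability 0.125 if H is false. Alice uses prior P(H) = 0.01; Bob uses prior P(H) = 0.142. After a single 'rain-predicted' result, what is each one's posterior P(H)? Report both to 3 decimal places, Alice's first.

P('+'|H) = 0.834, P('+'|¬H) = 0.125.
Alice: numerator 0.834·0.01 = 0.0083400; evidence = 0.0083400+0.125·0.99 = 0.13209; posterior = 0.063.
Bob: numerator 0.834·0.142 = 0.11843; evidence = 0.11843+0.125·0.858 = 0.22568; posterior = 0.525.

Alice: 0.063; Bob: 0.525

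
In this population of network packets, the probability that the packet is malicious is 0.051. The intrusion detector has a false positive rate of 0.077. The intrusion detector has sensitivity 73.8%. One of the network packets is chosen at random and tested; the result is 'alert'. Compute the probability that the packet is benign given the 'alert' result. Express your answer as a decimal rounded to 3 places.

P(¬H | E) ≈ 0.660

Let H be the event that the packet is malicious. P(H) = 0.051, so P(¬H) = 0.949. With E the 'alert' result, P(E|H) = 0.738 and P(E|¬H) = 0.077.
P(E) = 0.738·0.051 + 0.077·0.949 = 0.037638 + 0.073073 = 0.11071.
By Bayes' theorem, P(H|E) = 0.037638 / 0.11071 = 0.340. Hence P(¬H|E) = 1 − 0.340 = 0.660.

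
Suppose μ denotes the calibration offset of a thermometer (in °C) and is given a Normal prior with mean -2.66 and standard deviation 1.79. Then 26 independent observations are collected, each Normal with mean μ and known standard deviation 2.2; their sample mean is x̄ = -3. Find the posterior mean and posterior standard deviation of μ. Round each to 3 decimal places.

Posterior mean ≈ -2.981; posterior SD ≈ 0.419

With known σ, the Normal prior is conjugate. Weight on the data is w = (n/σ²)/(n/σ² + 1/τ₀²) = 5.37190/(5.37190+0.312100) = 0.94509.
Posterior mean = w·x̄ + (1−w)·μ₀ = 0.94509·-3 + 0.054909·-2.66 = -2.981. Posterior variance = 1/(5.37190+0.312100) = 0.175932, so SD = 0.419.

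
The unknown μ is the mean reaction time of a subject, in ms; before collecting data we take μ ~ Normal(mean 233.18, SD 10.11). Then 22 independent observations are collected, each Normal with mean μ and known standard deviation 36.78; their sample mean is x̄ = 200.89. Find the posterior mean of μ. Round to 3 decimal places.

Prior precision 1/τ₀² = 1/10.11² = 0.00978358; data precision n/σ² = 22/36.78² = 0.0162629.
Posterior precision = 0.00978358 + 0.0162629 = 0.0260465.
Posterior mean = (0.00978358·233.18 + 0.0162629·200.89) / 0.0260465 = 213.019.

Posterior mean ≈ 213.019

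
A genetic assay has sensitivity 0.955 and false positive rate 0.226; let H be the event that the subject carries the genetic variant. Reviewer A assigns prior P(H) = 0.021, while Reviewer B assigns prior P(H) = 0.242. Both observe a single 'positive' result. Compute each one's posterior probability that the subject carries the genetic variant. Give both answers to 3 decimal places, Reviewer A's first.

P('+'|H) = 0.955, P('+'|¬H) = 0.226.
Reviewer A: numerator 0.955·0.021 = 0.020055; evidence = 0.020055+0.226·0.979 = 0.24131; posterior = 0.083.
Reviewer B: numerator 0.955·0.242 = 0.23111; evidence = 0.23111+0.226·0.758 = 0.40242; posterior = 0.574.

Reviewer A: 0.083; Reviewer B: 0.574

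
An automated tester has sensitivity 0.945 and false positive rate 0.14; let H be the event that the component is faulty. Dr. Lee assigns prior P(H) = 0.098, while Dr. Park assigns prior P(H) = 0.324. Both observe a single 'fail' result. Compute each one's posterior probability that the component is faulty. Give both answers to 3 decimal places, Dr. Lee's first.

The likelihood ratio for a 'fail' result is 0.945/0.14 = 6.7500.
Dr. Lee: prior odds 0.098/0.902 = 0.10865; posterior odds 0.73337; posterior probability 0.423.
Dr. Park: prior odds 0.324/0.676 = 0.47929; posterior odds 3.2352; posterior probability 0.764.

Dr. Lee: 0.423; Dr. Park: 0.764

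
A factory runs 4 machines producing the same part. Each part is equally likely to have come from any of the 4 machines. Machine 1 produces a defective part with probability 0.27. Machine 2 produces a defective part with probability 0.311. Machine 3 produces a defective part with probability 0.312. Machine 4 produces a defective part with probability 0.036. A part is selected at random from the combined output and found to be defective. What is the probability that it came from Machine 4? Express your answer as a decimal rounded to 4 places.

Posterior probability ≈ 0.0388

P(defective|M1) = 0.27; P(defective|M2) = 0.311; P(defective|M3) = 0.312; P(defective|M4) = 0.036.
Prior × likelihood for each source: 0.25·0.27=0.06750, 0.25·0.311=0.07775, 0.25·0.312=0.07800, 0.25·0.036=0.009000. Summing gives P(defective) = 0.23225.
P(Machine 4 | defective) = 0.009000 / 0.23225 = 0.0388.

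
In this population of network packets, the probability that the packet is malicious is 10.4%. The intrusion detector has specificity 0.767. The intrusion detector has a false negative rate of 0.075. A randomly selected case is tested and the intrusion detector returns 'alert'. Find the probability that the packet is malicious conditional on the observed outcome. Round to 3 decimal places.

Let H be the event that the packet is malicious. P(H) = 0.104, so P(¬H) = 0.896. With E the 'alert' result, P(E|H) = 0.925 and P(E|¬H) = 0.233.
P(E) = 0.925·0.104 + 0.233·0.896 = 0.096200 + 0.20877 = 0.30497.
By Bayes' theorem, P(H|E) = 0.096200 / 0.30497 = 0.315.

P(H | E) ≈ 0.315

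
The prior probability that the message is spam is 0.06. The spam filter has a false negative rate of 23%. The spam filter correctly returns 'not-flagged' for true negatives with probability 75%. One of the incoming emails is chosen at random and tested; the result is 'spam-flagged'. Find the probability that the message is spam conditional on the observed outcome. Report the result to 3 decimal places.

P(H | E) ≈ 0.164

Let H be the event that the message is spam. P(H) = 0.06, so P(¬H) = 0.94. With E the 'spam-flagged' result, P(E|H) = 0.77 and P(E|¬H) = 0.25.
P(E) = 0.77·0.06 + 0.25·0.94 = 0.046200 + 0.23500 = 0.28120.
By Bayes' theorem, P(H|E) = 0.046200 / 0.28120 = 0.164.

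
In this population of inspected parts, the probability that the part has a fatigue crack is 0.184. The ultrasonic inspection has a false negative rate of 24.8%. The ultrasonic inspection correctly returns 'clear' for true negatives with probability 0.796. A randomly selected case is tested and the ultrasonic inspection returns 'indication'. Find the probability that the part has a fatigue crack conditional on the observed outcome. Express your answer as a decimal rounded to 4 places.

Let H be the event that the part has a fatigue crack. P(H) = 0.184, so P(¬H) = 0.816. With E the 'indication' result, P(E|H) = 0.752 and P(E|¬H) = 0.204.
P(E) = 0.752·0.184 + 0.204·0.816 = 0.13837 + 0.16646 = 0.30483.
By Bayes' theorem, P(H|E) = 0.13837 / 0.30483 = 0.4539.

P(H | E) ≈ 0.4539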